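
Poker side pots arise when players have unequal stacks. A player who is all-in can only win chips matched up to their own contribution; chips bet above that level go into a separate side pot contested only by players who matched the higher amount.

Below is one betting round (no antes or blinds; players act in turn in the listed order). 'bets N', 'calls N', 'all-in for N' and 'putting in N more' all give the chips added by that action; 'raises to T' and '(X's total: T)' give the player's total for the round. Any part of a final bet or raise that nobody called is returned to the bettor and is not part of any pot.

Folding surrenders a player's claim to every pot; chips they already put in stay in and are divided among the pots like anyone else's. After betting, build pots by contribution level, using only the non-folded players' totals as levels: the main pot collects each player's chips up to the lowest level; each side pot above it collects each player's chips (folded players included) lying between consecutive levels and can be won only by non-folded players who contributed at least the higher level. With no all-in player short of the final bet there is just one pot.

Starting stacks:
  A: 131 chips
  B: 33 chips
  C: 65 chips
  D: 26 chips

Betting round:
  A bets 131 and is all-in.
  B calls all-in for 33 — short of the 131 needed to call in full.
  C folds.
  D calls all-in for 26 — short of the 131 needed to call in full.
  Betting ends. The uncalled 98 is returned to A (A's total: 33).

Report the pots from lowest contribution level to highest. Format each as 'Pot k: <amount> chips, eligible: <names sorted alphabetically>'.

Pot 1: 78 chips, eligible: A, B, D
Pot 2: 14 chips, eligible: A, B

Derivation:
Contributions (after 98 returned to A): A=33, B=33, D=26
Folded: C
Pot levels (distinct totals of non-folded players): 26, 33
Layer 1-26: 26 each from A, B, D = 26*3 = 78 chips; eligible A, B, D
Layer 27-33: 7 each from A, B = 7*2 = 14 chips; eligible A, B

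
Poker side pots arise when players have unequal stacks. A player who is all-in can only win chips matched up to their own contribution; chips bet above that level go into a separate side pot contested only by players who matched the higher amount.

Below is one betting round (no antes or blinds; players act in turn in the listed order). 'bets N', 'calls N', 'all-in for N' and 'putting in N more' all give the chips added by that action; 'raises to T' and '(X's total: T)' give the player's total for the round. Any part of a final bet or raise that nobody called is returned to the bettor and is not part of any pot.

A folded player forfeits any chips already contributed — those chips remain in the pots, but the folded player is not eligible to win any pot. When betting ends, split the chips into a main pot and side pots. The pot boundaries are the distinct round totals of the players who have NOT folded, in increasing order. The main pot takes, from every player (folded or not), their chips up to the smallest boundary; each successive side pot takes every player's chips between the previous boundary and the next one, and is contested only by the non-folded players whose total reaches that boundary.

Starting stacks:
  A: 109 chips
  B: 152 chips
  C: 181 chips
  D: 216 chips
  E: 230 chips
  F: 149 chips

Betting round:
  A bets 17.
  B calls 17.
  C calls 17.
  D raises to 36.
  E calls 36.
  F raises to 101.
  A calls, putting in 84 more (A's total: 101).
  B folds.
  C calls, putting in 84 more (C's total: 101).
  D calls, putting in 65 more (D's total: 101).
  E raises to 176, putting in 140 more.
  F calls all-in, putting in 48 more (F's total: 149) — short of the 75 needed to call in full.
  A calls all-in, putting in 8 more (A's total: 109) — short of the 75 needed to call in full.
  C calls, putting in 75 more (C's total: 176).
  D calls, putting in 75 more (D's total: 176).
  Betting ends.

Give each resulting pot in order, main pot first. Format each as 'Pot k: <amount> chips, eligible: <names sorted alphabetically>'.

Contributions: A=109, B=17, C=176, D=176, E=176, F=149
Folded: B
Pot levels (distinct totals of non-folded players): 109, 149, 176
Layer 1-109: A 109 + B 17 + C 109 + D 109 + E 109 + F 109 = 562 chips; eligible A, C, D, E, F
Layer 110-149: 40 each from C, D, E, F = 40*4 = 160 chips; eligible C, D, E, F
Layer 150-176: 27 each from C, D, E = 27*3 = 81 chips; eligible C, D, E

Pot 1: 562 chips, eligible: A, C, D, E, F
Pot 2: 160 chips, eligible: C, D, E, F
Pot 3: 81 chips, eligible: C, D, E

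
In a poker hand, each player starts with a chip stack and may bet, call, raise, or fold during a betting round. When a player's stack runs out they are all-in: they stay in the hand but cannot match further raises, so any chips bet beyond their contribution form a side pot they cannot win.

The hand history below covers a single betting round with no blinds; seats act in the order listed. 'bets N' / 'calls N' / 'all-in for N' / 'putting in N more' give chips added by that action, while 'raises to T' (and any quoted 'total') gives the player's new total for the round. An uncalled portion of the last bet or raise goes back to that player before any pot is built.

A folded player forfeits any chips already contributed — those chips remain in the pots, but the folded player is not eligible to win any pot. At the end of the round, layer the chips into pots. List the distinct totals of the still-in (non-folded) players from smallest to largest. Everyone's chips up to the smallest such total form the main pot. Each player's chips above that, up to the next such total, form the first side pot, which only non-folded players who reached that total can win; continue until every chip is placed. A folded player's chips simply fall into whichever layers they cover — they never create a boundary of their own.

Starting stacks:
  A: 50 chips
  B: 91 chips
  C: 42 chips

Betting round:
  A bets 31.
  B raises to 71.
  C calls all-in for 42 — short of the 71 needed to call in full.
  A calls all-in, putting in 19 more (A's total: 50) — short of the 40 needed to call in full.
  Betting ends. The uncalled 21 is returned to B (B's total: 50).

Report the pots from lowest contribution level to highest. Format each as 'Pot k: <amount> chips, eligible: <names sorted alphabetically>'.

Pot 1: 126 chips, eligible: A, B, C
Pot 2: 16 chips, eligible: A, B

Derivation:
Contributions (after 21 returned to B): A=50, B=50, C=42
Pot levels (distinct totals of non-folded players): 42, 50
Layer 1-42: 42 each from A, B, C = 42*3 = 126 chips; eligible A, B, C
Layer 43-50: 8 each from A, B = 8*2 = 16 chips; eligible A, B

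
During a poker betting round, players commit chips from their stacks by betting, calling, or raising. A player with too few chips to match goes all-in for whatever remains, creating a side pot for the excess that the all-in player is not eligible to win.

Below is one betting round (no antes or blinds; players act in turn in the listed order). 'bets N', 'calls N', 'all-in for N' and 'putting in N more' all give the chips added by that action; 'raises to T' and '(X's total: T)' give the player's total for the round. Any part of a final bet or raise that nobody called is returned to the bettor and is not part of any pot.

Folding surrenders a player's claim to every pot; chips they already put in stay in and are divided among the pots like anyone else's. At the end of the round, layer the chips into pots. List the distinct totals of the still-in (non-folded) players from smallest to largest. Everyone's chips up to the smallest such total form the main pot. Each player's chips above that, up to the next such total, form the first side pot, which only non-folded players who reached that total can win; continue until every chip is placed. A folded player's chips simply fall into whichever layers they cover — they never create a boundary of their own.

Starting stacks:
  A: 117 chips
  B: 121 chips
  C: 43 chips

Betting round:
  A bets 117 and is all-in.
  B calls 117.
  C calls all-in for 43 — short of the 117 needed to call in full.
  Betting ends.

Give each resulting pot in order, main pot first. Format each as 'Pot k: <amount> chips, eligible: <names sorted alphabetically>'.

Contributions: A=117, B=117, C=43
Pot levels (distinct totals of non-folded players): 43, 117
Layer 1-43: 43 each from A, B, C = 43*3 = 129 chips; eligible A, B, C
Layer 44-117: 74 each from A, B = 74*2 = 148 chips; eligible A, B

Pot 1: 129 chips, eligible: A, B, C
Pot 2: 148 chips, eligible: A, B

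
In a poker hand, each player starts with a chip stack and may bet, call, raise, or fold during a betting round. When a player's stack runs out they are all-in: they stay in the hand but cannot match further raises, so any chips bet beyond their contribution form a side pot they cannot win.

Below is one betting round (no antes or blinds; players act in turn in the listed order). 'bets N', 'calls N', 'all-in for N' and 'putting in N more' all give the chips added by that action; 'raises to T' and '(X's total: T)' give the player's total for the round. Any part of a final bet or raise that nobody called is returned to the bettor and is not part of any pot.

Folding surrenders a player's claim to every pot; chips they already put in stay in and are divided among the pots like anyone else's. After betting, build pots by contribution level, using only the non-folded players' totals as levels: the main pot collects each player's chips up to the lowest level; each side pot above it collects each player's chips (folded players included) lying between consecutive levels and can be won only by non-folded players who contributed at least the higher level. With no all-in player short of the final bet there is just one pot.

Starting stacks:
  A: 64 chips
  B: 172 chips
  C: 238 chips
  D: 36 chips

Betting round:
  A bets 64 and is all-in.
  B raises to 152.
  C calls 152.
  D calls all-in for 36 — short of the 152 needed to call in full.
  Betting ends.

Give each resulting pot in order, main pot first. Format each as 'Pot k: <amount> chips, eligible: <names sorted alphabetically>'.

Contributions: A=64, B=152, C=152, D=36
Pot levels (distinct totals of non-folded players): 36, 64, 152
Layer 1-36: 36 each from A, B, C, D = 36*4 = 144 chips; eligible A, B, C, D
Layer 37-64: 28 each from A, B, C = 28*3 = 84 chips; eligible A, B, C
Layer 65-152: 88 each from B, C = 88*2 = 176 chips; eligible B, C

Pot 1: 144 chips, eligible: A, B, C, D
Pot 2: 84 chips, eligible: A, B, C
Pot 3: 176 chips, eligible: B, C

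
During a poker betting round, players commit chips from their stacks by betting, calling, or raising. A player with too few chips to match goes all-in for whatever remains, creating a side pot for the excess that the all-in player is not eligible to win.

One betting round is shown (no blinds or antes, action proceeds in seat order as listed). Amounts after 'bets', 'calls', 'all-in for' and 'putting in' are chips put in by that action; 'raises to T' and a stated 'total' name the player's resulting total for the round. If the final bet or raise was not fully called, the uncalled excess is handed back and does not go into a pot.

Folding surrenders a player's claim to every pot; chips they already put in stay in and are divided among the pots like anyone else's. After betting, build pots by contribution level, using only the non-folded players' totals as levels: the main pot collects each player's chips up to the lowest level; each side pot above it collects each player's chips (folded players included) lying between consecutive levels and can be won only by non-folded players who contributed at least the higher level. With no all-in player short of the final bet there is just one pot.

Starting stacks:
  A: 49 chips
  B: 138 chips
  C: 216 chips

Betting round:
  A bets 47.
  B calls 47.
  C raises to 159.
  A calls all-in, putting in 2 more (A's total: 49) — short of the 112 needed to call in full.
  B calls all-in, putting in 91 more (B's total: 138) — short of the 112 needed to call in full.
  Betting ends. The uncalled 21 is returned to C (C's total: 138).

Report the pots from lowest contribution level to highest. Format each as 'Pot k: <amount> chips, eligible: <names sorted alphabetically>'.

Pot 1: 147 chips, eligible: A, B, C
Pot 2: 178 chips, eligible: B, C

Derivation:
Contributions (after 21 returned to C): A=49, B=138, C=138
Pot levels (distinct totals of non-folded players): 49, 138
Layer 1-49: 49 each from A, B, C = 49*3 = 147 chips; eligible A, B, C
Layer 50-138: 89 each from B, C = 89*2 = 178 chips; eligible B, C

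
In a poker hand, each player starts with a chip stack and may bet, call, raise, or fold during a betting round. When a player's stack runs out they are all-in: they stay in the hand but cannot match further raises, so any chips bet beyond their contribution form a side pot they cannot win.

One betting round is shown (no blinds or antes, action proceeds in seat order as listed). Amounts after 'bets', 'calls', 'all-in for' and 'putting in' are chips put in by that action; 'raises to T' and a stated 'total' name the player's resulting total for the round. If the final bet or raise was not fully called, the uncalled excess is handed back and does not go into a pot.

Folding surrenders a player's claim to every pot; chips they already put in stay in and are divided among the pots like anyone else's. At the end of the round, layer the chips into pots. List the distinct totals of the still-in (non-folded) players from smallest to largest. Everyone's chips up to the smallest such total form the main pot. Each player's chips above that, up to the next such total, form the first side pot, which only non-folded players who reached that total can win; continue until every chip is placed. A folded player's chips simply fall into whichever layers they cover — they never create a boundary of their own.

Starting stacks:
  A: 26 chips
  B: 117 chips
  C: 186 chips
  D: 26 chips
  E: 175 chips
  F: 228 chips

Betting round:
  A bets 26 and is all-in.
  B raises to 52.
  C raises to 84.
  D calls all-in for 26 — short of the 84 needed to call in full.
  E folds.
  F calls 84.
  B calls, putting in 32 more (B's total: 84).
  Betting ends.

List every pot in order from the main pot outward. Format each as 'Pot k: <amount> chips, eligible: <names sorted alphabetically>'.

Pot 1: 130 chips, eligible: A, B, C, D, F
Pot 2: 174 chips, eligible: B, C, F

Derivation:
Contributions: A=26, B=84, C=84, D=26, F=84
Folded: E
Pot levels (distinct totals of non-folded players): 26, 84
Layer 1-26: 26 each from A, B, C, D, F = 26*5 = 130 chips; eligible A, B, C, D, F
Layer 27-84: 58 each from B, C, F = 58*3 = 174 chips; eligible B, C, F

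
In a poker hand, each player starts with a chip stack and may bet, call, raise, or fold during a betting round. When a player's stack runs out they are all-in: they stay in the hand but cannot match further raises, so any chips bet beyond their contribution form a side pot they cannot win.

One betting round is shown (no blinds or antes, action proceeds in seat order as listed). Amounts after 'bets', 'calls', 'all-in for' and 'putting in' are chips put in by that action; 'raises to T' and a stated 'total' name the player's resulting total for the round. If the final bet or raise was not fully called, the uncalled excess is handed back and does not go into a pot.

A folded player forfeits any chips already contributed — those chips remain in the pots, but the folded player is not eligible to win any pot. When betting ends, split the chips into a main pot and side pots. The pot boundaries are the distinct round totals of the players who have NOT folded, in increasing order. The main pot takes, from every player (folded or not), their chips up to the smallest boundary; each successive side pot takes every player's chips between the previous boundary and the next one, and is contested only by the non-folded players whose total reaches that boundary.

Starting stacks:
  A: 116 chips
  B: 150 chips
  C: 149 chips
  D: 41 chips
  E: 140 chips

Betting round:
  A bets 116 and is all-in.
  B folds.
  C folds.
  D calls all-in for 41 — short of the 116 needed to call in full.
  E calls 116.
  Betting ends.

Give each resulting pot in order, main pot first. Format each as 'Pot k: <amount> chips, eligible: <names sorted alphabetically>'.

Contributions: A=116, D=41, E=116
Folded: B, C
Pot levels (distinct totals of non-folded players): 41, 116
Layer 1-41: 41 each from A, D, E = 41*3 = 123 chips; eligible A, D, E
Layer 42-116: 75 each from A, E = 75*2 = 150 chips; eligible A, E

Pot 1: 123 chips, eligible: A, D, E
Pot 2: 150 chips, eligible: A, E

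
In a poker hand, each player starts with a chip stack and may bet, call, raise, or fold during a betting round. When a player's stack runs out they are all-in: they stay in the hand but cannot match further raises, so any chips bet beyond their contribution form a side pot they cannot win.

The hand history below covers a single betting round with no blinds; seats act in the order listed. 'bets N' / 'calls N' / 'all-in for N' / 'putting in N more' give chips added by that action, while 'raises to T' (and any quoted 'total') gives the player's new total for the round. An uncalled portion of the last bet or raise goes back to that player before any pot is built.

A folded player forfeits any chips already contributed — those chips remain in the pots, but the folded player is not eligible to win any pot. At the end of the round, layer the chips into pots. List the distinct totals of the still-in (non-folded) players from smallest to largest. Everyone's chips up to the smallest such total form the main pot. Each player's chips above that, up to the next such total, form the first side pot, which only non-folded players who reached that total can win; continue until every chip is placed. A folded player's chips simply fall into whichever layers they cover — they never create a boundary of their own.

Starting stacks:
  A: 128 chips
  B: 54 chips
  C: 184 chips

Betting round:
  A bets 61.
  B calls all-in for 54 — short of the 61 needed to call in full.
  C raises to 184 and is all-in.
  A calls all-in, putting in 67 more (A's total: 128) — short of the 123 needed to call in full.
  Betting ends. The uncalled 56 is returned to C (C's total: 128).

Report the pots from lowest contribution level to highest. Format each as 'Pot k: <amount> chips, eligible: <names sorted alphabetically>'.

Pot 1: 162 chips, eligible: A, B, C
Pot 2: 148 chips, eligible: A, C

Derivation:
Contributions (after 56 returned to C): A=128, B=54, C=128
Pot levels (distinct totals of non-folded players): 54, 128
Layer 1-54: 54 each from A, B, C = 54*3 = 162 chips; eligible A, B, C
Layer 55-128: 74 each from A, C = 74*2 = 148 chips; eligible A, C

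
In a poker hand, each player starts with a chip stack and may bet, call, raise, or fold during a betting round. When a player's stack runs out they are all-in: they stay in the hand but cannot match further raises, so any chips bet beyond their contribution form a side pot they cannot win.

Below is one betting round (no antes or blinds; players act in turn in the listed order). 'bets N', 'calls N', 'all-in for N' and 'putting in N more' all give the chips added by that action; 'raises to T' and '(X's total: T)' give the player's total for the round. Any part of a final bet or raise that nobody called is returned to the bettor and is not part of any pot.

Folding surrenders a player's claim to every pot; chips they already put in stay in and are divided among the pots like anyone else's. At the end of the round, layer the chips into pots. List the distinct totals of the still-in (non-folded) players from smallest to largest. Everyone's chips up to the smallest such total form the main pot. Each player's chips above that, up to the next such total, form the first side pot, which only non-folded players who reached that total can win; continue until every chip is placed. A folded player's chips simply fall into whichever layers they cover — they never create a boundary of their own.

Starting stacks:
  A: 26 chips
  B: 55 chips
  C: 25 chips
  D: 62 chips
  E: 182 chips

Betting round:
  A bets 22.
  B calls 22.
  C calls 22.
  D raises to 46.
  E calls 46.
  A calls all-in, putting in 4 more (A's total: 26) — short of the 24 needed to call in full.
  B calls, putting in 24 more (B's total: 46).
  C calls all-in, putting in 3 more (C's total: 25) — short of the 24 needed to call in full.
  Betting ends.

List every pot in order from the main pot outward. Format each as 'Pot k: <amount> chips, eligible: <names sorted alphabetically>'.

Contributions: A=26, B=46, C=25, D=46, E=46
Pot levels (distinct totals of non-folded players): 25, 26, 46
Layer 1-25: 25 each from A, B, C, D, E = 25*5 = 125 chips; eligible A, B, C, D, E
Layer 26-26: 1 each from A, B, D, E = 1*4 = 4 chips; eligible A, B, D, E
Layer 27-46: 20 each from B, D, E = 20*3 = 60 chips; eligible B, D, E

Pot 1: 125 chips, eligible: A, B, C, D, E
Pot 2: 4 chips, eligible: A, B, D, E
Pot 3: 60 chips, eligible: B, D, E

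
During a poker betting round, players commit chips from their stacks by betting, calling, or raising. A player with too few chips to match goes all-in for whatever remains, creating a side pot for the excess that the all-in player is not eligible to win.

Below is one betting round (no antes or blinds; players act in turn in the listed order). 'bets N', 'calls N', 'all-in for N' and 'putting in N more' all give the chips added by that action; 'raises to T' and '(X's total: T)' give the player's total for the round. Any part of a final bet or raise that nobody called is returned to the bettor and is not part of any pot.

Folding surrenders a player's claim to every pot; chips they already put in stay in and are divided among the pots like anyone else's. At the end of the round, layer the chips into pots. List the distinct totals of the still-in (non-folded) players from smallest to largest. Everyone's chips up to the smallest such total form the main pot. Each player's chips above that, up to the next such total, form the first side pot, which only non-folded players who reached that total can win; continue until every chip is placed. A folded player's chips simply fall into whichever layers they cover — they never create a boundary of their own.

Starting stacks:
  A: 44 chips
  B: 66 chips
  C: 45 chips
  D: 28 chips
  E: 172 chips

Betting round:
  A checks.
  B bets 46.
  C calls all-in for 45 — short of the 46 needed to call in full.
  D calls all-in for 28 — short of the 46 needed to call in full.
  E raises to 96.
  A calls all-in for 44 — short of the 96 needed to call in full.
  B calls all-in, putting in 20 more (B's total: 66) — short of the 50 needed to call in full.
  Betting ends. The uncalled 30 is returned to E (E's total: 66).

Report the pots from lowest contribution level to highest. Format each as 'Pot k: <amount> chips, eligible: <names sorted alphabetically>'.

Pot 1: 140 chips, eligible: A, B, C, D, E
Pot 2: 64 chips, eligible: A, B, C, E
Pot 3: 3 chips, eligible: B, C, E
Pot 4: 42 chips, eligible: B, E

Derivation:
Contributions (after 30 returned to E): A=44, B=66, C=45, D=28, E=66
Pot levels (distinct totals of non-folded players): 28, 44, 45, 66
Layer 1-28: 28 each from A, B, C, D, E = 28*5 = 140 chips; eligible A, B, C, D, E
Layer 29-44: 16 each from A, B, C, E = 16*4 = 64 chips; eligible A, B, C, E
Layer 45-45: 1 each from B, C, E = 1*3 = 3 chips; eligible B, C, E
Layer 46-66: 21 each from B, E = 21*2 = 42 chips; eligible B, E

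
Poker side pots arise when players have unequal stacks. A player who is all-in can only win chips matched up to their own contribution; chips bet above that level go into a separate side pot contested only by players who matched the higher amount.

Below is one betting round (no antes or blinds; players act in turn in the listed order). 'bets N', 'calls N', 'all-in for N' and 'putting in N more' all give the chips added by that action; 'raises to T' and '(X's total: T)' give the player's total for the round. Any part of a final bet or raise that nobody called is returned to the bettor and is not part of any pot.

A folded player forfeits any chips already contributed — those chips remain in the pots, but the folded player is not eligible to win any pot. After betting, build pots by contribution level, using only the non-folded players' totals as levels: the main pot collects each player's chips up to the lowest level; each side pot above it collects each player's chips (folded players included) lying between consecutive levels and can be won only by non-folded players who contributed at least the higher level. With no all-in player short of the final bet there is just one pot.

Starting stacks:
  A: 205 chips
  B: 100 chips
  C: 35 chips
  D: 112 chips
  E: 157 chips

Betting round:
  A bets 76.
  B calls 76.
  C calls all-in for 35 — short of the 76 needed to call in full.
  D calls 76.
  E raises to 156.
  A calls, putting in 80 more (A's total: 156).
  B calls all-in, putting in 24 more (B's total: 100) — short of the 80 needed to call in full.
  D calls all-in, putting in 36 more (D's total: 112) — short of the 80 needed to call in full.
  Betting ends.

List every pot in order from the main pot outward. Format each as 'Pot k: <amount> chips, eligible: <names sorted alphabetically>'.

Pot 1: 175 chips, eligible: A, B, C, D, E
Pot 2: 260 chips, eligible: A, B, D, E
Pot 3: 36 chips, eligible: A, D, E
Pot 4: 88 chips, eligible: A, E

Derivation:
Contributions: A=156, B=100, C=35, D=112, E=156
Pot levels (distinct totals of non-folded players): 35, 100, 112, 156
Layer 1-35: 35 each from A, B, C, D, E = 35*5 = 175 chips; eligible A, B, C, D, E
Layer 36-100: 65 each from A, B, D, E = 65*4 = 260 chips; eligible A, B, D, E
Layer 101-112: 12 each from A, D, E = 12*3 = 36 chips; eligible A, D, E
Layer 113-156: 44 each from A, E = 44*2 = 88 chips; eligible A, E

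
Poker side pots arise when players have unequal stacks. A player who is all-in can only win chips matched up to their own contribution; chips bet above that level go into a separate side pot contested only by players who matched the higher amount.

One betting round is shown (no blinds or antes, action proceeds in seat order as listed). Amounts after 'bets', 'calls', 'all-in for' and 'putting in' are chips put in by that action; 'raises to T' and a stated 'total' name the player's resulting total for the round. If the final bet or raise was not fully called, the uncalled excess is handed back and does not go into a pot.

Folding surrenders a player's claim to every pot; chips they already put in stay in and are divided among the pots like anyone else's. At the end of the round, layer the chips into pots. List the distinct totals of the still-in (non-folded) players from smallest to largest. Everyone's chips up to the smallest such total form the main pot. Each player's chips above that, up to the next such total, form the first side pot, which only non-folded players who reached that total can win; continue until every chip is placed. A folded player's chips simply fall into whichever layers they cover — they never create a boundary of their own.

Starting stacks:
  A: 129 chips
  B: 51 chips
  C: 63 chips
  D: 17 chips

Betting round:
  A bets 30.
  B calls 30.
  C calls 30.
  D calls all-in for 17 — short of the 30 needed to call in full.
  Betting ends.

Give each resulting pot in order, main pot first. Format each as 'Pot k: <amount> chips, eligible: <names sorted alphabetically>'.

Pot 1: 68 chips, eligible: A, B, C, D
Pot 2: 39 chips, eligible: A, B, C

Derivation:
Contributions: A=30, B=30, C=30, D=17
Pot levels (distinct totals of non-folded players): 17, 30
Layer 1-17: 17 each from A, B, C, D = 17*4 = 68 chips; eligible A, B, C, D
Layer 18-30: 13 each from A, B, C = 13*3 = 39 chips; eligible A, B, C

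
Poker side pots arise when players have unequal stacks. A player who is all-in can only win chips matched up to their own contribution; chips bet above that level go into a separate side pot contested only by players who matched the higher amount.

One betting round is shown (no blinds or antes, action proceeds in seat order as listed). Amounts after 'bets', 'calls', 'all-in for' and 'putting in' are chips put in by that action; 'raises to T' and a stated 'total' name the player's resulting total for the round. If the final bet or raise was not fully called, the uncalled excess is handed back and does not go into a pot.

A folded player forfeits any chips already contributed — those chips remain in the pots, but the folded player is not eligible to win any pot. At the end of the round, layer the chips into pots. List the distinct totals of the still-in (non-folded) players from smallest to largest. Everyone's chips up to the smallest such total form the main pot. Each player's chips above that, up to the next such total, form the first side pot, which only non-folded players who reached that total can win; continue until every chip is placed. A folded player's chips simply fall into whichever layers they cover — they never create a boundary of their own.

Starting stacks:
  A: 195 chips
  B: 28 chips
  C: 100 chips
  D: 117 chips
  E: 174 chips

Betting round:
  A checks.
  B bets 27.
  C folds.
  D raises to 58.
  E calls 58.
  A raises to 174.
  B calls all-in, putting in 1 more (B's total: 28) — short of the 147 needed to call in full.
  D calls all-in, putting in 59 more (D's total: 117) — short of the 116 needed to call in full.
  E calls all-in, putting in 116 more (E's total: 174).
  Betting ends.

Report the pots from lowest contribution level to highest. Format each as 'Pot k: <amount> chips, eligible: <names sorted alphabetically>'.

Pot 1: 112 chips, eligible: A, B, D, E
Pot 2: 267 chips, eligible: A, D, E
Pot 3: 114 chips, eligible: A, E

Derivation:
Contributions: A=174, B=28, D=117, E=174
Folded: C
Pot levels (distinct totals of non-folded players): 28, 117, 174
Layer 1-28: 28 each from A, B, D, E = 28*4 = 112 chips; eligible A, B, D, E
Layer 29-117: 89 each from A, D, E = 89*3 = 267 chips; eligible A, D, E
Layer 118-174: 57 each from A, E = 57*2 = 114 chips; eligible A, E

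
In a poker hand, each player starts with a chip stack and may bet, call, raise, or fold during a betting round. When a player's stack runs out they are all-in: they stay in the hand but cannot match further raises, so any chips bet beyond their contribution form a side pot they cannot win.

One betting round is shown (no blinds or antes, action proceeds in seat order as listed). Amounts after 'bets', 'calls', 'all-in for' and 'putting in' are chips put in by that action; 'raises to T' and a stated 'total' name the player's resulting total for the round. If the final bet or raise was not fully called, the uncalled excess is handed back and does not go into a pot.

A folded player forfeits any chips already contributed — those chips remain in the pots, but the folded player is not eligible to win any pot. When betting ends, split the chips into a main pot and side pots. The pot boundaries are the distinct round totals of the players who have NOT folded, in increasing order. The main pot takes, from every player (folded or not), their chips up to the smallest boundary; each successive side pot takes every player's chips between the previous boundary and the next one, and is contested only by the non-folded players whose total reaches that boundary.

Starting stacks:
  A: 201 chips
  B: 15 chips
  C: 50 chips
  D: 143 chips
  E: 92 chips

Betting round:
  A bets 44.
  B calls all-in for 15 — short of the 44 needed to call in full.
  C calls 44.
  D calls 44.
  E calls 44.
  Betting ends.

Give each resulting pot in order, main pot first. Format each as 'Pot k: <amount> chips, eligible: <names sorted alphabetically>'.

Contributions: A=44, B=15, C=44, D=44, E=44
Pot levels (distinct totals of non-folded players): 15, 44
Layer 1-15: 15 each from A, B, C, D, E = 15*5 = 75 chips; eligible A, B, C, D, E
Layer 16-44: 29 each from A, C, D, E = 29*4 = 116 chips; eligible A, C, D, E

Pot 1: 75 chips, eligible: A, B, C, D, E
Pot 2: 116 chips, eligible: A, C, D, E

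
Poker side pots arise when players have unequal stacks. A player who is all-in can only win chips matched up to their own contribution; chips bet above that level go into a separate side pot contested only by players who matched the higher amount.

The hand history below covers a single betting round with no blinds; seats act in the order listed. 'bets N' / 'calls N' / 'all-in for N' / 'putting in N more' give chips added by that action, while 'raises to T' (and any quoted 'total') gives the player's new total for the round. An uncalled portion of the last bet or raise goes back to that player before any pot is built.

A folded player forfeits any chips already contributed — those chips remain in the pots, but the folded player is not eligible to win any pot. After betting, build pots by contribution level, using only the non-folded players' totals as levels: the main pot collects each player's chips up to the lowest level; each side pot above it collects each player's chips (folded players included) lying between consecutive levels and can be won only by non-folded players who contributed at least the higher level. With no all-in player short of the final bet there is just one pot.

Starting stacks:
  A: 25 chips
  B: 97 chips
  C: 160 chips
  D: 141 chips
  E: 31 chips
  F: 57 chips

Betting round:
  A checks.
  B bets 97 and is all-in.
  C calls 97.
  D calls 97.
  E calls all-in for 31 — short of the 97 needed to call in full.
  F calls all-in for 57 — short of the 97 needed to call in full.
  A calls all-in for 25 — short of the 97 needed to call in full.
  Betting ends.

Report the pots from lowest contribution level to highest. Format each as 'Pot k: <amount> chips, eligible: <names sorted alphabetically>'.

Contributions: A=25, B=97, C=97, D=97, E=31, F=57
Pot levels (distinct totals of non-folded players): 25, 31, 57, 97
Layer 1-25: 25 each from A, B, C, D, E, F = 25*6 = 150 chips; eligible A, B, C, D, E, F
Layer 26-31: 6 each from B, C, D, E, F = 6*5 = 30 chips; eligible B, C, D, E, F
Layer 32-57: 26 each from B, C, D, F = 26*4 = 104 chips; eligible B, C, D, F
Layer 58-97: 40 each from B, C, D = 40*3 = 120 chips; eligible B, C, D

Pot 1: 150 chips, eligible: A, B, C, D, E, F
Pot 2: 30 chips, eligible: B, C, D, E, F
Pot 3: 104 chips, eligible: B, C, D, F
Pot 4: 120 chips, eligible: B, C, D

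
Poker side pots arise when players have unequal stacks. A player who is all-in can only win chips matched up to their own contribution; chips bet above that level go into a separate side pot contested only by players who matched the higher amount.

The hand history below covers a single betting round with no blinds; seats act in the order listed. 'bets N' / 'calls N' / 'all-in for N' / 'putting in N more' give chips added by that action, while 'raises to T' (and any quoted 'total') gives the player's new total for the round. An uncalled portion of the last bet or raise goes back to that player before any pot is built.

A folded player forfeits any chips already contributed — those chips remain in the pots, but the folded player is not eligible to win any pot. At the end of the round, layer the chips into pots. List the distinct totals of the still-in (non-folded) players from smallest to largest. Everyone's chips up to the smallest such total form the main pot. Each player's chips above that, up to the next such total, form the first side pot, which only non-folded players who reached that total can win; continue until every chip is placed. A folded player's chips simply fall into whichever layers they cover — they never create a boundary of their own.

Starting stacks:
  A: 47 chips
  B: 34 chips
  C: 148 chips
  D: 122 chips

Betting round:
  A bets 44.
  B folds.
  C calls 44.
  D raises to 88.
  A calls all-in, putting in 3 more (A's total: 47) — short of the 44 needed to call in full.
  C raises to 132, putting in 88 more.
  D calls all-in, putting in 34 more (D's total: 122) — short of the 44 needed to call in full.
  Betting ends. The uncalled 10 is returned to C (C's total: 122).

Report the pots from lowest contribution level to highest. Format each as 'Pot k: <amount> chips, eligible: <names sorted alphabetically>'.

Pot 1: 141 chips, eligible: A, C, D
Pot 2: 150 chips, eligible: C, D

Derivation:
Contributions (after 10 returned to C): A=47, C=122, D=122
Folded: B
Pot levels (distinct totals of non-folded players): 47, 122
Layer 1-47: 47 each from A, C, D = 47*3 = 141 chips; eligible A, C, D
Layer 48-122: 75 each from C, D = 75*2 = 150 chips; eligible C, D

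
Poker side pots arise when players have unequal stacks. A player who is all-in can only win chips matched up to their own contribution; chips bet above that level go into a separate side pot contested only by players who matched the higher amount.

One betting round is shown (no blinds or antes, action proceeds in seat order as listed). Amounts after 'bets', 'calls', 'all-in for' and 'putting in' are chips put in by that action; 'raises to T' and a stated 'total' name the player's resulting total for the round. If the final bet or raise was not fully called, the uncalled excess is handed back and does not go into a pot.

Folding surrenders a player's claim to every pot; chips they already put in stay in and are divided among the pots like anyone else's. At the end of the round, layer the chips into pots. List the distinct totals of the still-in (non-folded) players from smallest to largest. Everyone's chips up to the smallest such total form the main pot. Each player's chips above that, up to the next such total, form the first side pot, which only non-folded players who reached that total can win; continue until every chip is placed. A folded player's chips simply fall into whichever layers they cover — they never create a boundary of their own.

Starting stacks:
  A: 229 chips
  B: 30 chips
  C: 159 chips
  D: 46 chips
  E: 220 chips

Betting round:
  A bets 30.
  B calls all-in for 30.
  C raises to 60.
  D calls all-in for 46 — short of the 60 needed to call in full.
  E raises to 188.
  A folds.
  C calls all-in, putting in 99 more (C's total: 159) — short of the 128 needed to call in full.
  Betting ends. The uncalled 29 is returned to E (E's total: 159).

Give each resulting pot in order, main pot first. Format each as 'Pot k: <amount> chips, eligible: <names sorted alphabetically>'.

Contributions (after 29 returned to E): A=30, B=30, C=159, D=46, E=159
Folded: A
Pot levels (distinct totals of non-folded players): 30, 46, 159
Layer 1-30: 30 each from A, B, C, D, E = 30*5 = 150 chips; eligible B, C, D, E
Layer 31-46: 16 each from C, D, E = 16*3 = 48 chips; eligible C, D, E
Layer 47-159: 113 each from C, E = 113*2 = 226 chips; eligible C, E

Pot 1: 150 chips, eligible: B, C, D, E
Pot 2: 48 chips, eligible: C, D, E
Pot 3: 226 chips, eligible: C, E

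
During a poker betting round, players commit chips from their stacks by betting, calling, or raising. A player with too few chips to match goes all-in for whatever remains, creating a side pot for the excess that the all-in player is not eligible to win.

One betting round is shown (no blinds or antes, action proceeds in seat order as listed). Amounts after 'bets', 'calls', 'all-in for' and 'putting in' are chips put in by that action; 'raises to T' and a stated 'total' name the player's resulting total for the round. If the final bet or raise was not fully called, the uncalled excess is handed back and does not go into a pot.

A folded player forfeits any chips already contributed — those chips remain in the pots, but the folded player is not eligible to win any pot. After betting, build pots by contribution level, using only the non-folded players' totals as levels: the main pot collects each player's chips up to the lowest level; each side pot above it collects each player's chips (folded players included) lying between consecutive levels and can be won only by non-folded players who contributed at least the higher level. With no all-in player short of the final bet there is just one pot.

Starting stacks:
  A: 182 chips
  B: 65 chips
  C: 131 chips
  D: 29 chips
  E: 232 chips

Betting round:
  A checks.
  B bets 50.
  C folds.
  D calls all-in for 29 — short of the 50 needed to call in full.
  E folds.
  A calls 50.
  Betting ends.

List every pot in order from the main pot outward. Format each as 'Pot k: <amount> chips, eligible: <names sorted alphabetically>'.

Contributions: A=50, B=50, D=29
Folded: C, E
Pot levels (distinct totals of non-folded players): 29, 50
Layer 1-29: 29 each from A, B, D = 29*3 = 87 chips; eligible A, B, D
Layer 30-50: 21 each from A, B = 21*2 = 42 chips; eligible A, B

Pot 1: 87 chips, eligible: A, B, D
Pot 2: 42 chips, eligible: A, B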